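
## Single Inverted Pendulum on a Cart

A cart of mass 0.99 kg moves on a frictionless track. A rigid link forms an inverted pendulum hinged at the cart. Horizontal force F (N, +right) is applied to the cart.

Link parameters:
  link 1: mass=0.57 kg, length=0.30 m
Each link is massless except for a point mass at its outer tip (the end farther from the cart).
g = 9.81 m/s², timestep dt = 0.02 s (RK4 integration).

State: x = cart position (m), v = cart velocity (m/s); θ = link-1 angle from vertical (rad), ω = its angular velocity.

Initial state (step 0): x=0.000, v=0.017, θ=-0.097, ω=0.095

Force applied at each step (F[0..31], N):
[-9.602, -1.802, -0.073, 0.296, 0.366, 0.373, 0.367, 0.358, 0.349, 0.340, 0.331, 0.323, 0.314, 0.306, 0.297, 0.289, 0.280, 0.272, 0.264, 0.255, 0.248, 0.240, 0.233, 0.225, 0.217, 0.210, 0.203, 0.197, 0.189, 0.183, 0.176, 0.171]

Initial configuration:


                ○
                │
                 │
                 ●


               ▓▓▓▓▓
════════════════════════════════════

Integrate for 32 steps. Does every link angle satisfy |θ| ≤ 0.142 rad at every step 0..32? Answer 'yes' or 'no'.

apply F[0]=-9.602 → step 1: x=-0.001, v=-0.166, θ=-0.090, ω=0.639
apply F[1]=-1.802 → step 2: x=-0.005, v=-0.193, θ=-0.077, ω=0.675
apply F[2]=-0.073 → step 3: x=-0.009, v=-0.186, θ=-0.064, ω=0.608
apply F[3]=+0.296 → step 4: x=-0.012, v=-0.174, θ=-0.052, ω=0.529
apply F[4]=+0.366 → step 5: x=-0.016, v=-0.161, θ=-0.043, ω=0.456
apply F[5]=+0.373 → step 6: x=-0.019, v=-0.149, θ=-0.034, ω=0.391
apply F[6]=+0.367 → step 7: x=-0.022, v=-0.139, θ=-0.027, ω=0.335
apply F[7]=+0.358 → step 8: x=-0.024, v=-0.129, θ=-0.021, ω=0.287
apply F[8]=+0.349 → step 9: x=-0.027, v=-0.120, θ=-0.015, ω=0.245
apply F[9]=+0.340 → step 10: x=-0.029, v=-0.111, θ=-0.011, ω=0.209
apply F[10]=+0.331 → step 11: x=-0.031, v=-0.104, θ=-0.007, ω=0.177
apply F[11]=+0.323 → step 12: x=-0.033, v=-0.096, θ=-0.004, ω=0.150
apply F[12]=+0.314 → step 13: x=-0.035, v=-0.090, θ=-0.001, ω=0.127
apply F[13]=+0.306 → step 14: x=-0.037, v=-0.084, θ=0.001, ω=0.106
apply F[14]=+0.297 → step 15: x=-0.039, v=-0.078, θ=0.003, ω=0.089
apply F[15]=+0.289 → step 16: x=-0.040, v=-0.073, θ=0.005, ω=0.073
apply F[16]=+0.280 → step 17: x=-0.042, v=-0.068, θ=0.006, ω=0.060
apply F[17]=+0.272 → step 18: x=-0.043, v=-0.063, θ=0.007, ω=0.049
apply F[18]=+0.264 → step 19: x=-0.044, v=-0.058, θ=0.008, ω=0.039
apply F[19]=+0.255 → step 20: x=-0.045, v=-0.054, θ=0.009, ω=0.031
apply F[20]=+0.248 → step 21: x=-0.046, v=-0.050, θ=0.010, ω=0.024
apply F[21]=+0.240 → step 22: x=-0.047, v=-0.047, θ=0.010, ω=0.018
apply F[22]=+0.233 → step 23: x=-0.048, v=-0.043, θ=0.010, ω=0.013
apply F[23]=+0.225 → step 24: x=-0.049, v=-0.040, θ=0.010, ω=0.008
apply F[24]=+0.217 → step 25: x=-0.050, v=-0.036, θ=0.011, ω=0.004
apply F[25]=+0.210 → step 26: x=-0.050, v=-0.033, θ=0.011, ω=0.001
apply F[26]=+0.203 → step 27: x=-0.051, v=-0.030, θ=0.011, ω=-0.002
apply F[27]=+0.197 → step 28: x=-0.052, v=-0.028, θ=0.011, ω=-0.004
apply F[28]=+0.189 → step 29: x=-0.052, v=-0.025, θ=0.010, ω=-0.006
apply F[29]=+0.183 → step 30: x=-0.053, v=-0.022, θ=0.010, ω=-0.008
apply F[30]=+0.176 → step 31: x=-0.053, v=-0.020, θ=0.010, ω=-0.009
apply F[31]=+0.171 → step 32: x=-0.053, v=-0.018, θ=0.010, ω=-0.010
Max |angle| over trajectory = 0.097 rad; bound = 0.142 → within bound.

Answer: yes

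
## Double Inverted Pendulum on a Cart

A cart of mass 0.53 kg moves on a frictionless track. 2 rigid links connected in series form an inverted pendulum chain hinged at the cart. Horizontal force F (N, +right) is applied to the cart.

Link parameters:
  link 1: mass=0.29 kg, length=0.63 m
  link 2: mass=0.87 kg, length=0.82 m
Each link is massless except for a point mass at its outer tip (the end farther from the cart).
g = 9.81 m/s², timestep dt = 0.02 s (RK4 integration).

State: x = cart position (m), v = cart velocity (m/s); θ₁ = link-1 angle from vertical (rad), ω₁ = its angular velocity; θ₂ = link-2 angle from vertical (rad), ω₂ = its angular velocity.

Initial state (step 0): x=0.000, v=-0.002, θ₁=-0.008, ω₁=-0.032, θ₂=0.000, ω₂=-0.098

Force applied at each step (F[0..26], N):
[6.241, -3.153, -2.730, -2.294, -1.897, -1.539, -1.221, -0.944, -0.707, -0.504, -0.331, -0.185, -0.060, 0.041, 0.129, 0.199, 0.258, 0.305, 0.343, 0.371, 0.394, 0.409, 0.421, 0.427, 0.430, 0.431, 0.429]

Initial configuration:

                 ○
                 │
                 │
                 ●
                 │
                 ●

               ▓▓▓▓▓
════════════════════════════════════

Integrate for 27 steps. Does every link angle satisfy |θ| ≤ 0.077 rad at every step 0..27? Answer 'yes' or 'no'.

apply F[0]=+6.241 → step 1: x=0.002, v=0.238, θ₁=-0.013, ω₁=-0.423, θ₂=-0.002, ω₂=-0.090
apply F[1]=-3.153 → step 2: x=0.006, v=0.126, θ₁=-0.019, ω₁=-0.263, θ₂=-0.004, ω₂=-0.077
apply F[2]=-2.730 → step 3: x=0.008, v=0.032, θ₁=-0.023, ω₁=-0.137, θ₂=-0.005, ω₂=-0.060
apply F[3]=-2.294 → step 4: x=0.007, v=-0.044, θ₁=-0.025, ω₁=-0.042, θ₂=-0.006, ω₂=-0.042
apply F[4]=-1.897 → step 5: x=0.006, v=-0.105, θ₁=-0.025, ω₁=0.028, θ₂=-0.007, ω₂=-0.024
apply F[5]=-1.539 → step 6: x=0.003, v=-0.152, θ₁=-0.024, ω₁=0.079, θ₂=-0.007, ω₂=-0.006
apply F[6]=-1.221 → step 7: x=-0.000, v=-0.188, θ₁=-0.022, ω₁=0.113, θ₂=-0.007, ω₂=0.009
apply F[7]=-0.944 → step 8: x=-0.004, v=-0.215, θ₁=-0.020, ω₁=0.135, θ₂=-0.007, ω₂=0.023
apply F[8]=-0.707 → step 9: x=-0.009, v=-0.233, θ₁=-0.017, ω₁=0.148, θ₂=-0.006, ω₂=0.035
apply F[9]=-0.504 → step 10: x=-0.013, v=-0.246, θ₁=-0.014, ω₁=0.153, θ₂=-0.005, ω₂=0.045
apply F[10]=-0.331 → step 11: x=-0.018, v=-0.253, θ₁=-0.011, ω₁=0.153, θ₂=-0.004, ω₂=0.052
apply F[11]=-0.185 → step 12: x=-0.023, v=-0.256, θ₁=-0.008, ω₁=0.150, θ₂=-0.003, ω₂=0.058
apply F[12]=-0.060 → step 13: x=-0.029, v=-0.255, θ₁=-0.005, ω₁=0.143, θ₂=-0.002, ω₂=0.061
apply F[13]=+0.041 → step 14: x=-0.034, v=-0.252, θ₁=-0.002, ω₁=0.135, θ₂=-0.001, ω₂=0.064
apply F[14]=+0.129 → step 15: x=-0.039, v=-0.247, θ₁=0.000, ω₁=0.125, θ₂=0.001, ω₂=0.065
apply F[15]=+0.199 → step 16: x=-0.043, v=-0.240, θ₁=0.003, ω₁=0.115, θ₂=0.002, ω₂=0.064
apply F[16]=+0.258 → step 17: x=-0.048, v=-0.232, θ₁=0.005, ω₁=0.105, θ₂=0.003, ω₂=0.063
apply F[17]=+0.305 → step 18: x=-0.053, v=-0.223, θ₁=0.007, ω₁=0.094, θ₂=0.004, ω₂=0.061
apply F[18]=+0.343 → step 19: x=-0.057, v=-0.213, θ₁=0.009, ω₁=0.084, θ₂=0.006, ω₂=0.058
apply F[19]=+0.371 → step 20: x=-0.061, v=-0.203, θ₁=0.010, ω₁=0.074, θ₂=0.007, ω₂=0.055
apply F[20]=+0.394 → step 21: x=-0.065, v=-0.193, θ₁=0.012, ω₁=0.065, θ₂=0.008, ω₂=0.052
apply F[21]=+0.409 → step 22: x=-0.069, v=-0.183, θ₁=0.013, ω₁=0.056, θ₂=0.009, ω₂=0.048
apply F[22]=+0.421 → step 23: x=-0.073, v=-0.173, θ₁=0.014, ω₁=0.048, θ₂=0.010, ω₂=0.044
apply F[23]=+0.427 → step 24: x=-0.076, v=-0.163, θ₁=0.015, ω₁=0.041, θ₂=0.011, ω₂=0.040
apply F[24]=+0.430 → step 25: x=-0.079, v=-0.153, θ₁=0.016, ω₁=0.034, θ₂=0.011, ω₂=0.036
apply F[25]=+0.431 → step 26: x=-0.082, v=-0.144, θ₁=0.016, ω₁=0.027, θ₂=0.012, ω₂=0.032
apply F[26]=+0.429 → step 27: x=-0.085, v=-0.135, θ₁=0.017, ω₁=0.022, θ₂=0.013, ω₂=0.028
Max |angle| over trajectory = 0.025 rad; bound = 0.077 → within bound.

Answer: yes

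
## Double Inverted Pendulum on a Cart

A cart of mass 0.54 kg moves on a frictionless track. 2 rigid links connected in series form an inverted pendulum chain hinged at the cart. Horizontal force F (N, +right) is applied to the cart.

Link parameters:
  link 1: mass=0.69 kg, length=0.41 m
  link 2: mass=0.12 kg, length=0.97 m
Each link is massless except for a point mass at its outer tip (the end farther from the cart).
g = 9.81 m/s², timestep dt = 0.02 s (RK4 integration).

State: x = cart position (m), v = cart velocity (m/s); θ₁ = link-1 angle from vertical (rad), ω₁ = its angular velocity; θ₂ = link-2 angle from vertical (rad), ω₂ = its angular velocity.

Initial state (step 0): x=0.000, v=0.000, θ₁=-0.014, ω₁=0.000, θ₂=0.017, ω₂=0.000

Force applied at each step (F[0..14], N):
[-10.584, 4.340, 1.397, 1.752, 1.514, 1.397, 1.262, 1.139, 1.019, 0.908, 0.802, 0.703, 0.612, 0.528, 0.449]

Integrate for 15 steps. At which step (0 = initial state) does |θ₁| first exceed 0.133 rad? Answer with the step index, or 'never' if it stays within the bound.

apply F[0]=-10.584 → step 1: x=-0.004, v=-0.389, θ₁=-0.005, ω₁=0.941, θ₂=0.017, ω₂=0.007
apply F[1]=+4.340 → step 2: x=-0.010, v=-0.229, θ₁=0.010, ω₁=0.552, θ₂=0.017, ω₂=0.010
apply F[2]=+1.397 → step 3: x=-0.014, v=-0.182, θ₁=0.020, ω₁=0.444, θ₂=0.017, ω₂=0.010
apply F[3]=+1.752 → step 4: x=-0.017, v=-0.124, θ₁=0.028, ω₁=0.315, θ₂=0.018, ω₂=0.009
apply F[4]=+1.514 → step 5: x=-0.019, v=-0.077, θ₁=0.033, ω₁=0.216, θ₂=0.018, ω₂=0.006
apply F[5]=+1.397 → step 6: x=-0.020, v=-0.036, θ₁=0.037, ω₁=0.133, θ₂=0.018, ω₂=0.002
apply F[6]=+1.262 → step 7: x=-0.021, v=0.000, θ₁=0.039, ω₁=0.066, θ₂=0.018, ω₂=-0.003
apply F[7]=+1.139 → step 8: x=-0.020, v=0.031, θ₁=0.039, ω₁=0.012, θ₂=0.018, ω₂=-0.008
apply F[8]=+1.019 → step 9: x=-0.020, v=0.057, θ₁=0.039, ω₁=-0.031, θ₂=0.018, ω₂=-0.013
apply F[9]=+0.908 → step 10: x=-0.018, v=0.079, θ₁=0.038, ω₁=-0.065, θ₂=0.017, ω₂=-0.018
apply F[10]=+0.802 → step 11: x=-0.016, v=0.098, θ₁=0.037, ω₁=-0.091, θ₂=0.017, ω₂=-0.023
apply F[11]=+0.703 → step 12: x=-0.014, v=0.113, θ₁=0.035, ω₁=-0.110, θ₂=0.016, ω₂=-0.028
apply F[12]=+0.612 → step 13: x=-0.012, v=0.126, θ₁=0.032, ω₁=-0.124, θ₂=0.016, ω₂=-0.032
apply F[13]=+0.528 → step 14: x=-0.009, v=0.136, θ₁=0.030, ω₁=-0.133, θ₂=0.015, ω₂=-0.036
apply F[14]=+0.449 → step 15: x=-0.006, v=0.145, θ₁=0.027, ω₁=-0.139, θ₂=0.014, ω₂=-0.039
max |θ₁| = 0.039 ≤ 0.133 over all 16 states.

Answer: never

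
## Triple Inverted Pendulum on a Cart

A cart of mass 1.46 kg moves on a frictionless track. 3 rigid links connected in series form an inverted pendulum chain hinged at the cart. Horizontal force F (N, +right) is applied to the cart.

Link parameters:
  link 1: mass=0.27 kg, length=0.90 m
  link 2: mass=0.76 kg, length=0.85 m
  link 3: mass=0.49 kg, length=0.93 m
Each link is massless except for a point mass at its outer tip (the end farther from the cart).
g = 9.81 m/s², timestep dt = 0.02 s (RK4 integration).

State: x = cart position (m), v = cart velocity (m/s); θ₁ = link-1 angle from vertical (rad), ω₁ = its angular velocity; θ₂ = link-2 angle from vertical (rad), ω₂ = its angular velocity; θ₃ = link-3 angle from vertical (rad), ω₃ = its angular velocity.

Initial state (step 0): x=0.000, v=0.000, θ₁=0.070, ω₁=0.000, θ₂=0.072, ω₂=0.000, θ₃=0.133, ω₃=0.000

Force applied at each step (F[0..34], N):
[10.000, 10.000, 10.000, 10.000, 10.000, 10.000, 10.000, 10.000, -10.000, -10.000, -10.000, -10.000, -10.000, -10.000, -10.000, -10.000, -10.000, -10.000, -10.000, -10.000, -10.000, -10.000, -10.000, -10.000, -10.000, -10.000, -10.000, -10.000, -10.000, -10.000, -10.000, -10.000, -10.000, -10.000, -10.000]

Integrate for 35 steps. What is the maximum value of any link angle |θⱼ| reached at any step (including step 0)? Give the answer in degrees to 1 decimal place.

Answer: 90.5°

Derivation:
apply F[0]=+10.000 → step 1: x=0.001, v=0.122, θ₁=0.069, ω₁=-0.123, θ₂=0.072, ω₂=-0.006, θ₃=0.133, ω₃=0.022
apply F[1]=+10.000 → step 2: x=0.005, v=0.245, θ₁=0.065, ω₁=-0.249, θ₂=0.072, ω₂=-0.009, θ₃=0.134, ω₃=0.044
apply F[2]=+10.000 → step 3: x=0.011, v=0.369, θ₁=0.059, ω₁=-0.383, θ₂=0.072, ω₂=-0.006, θ₃=0.135, ω₃=0.066
apply F[3]=+10.000 → step 4: x=0.020, v=0.495, θ₁=0.050, ω₁=-0.528, θ₂=0.072, ω₂=0.007, θ₃=0.137, ω₃=0.089
apply F[4]=+10.000 → step 5: x=0.031, v=0.623, θ₁=0.038, ω₁=-0.689, θ₂=0.072, ω₂=0.033, θ₃=0.139, ω₃=0.111
apply F[5]=+10.000 → step 6: x=0.045, v=0.754, θ₁=0.022, ω₁=-0.868, θ₂=0.073, ω₂=0.076, θ₃=0.141, ω₃=0.134
apply F[6]=+10.000 → step 7: x=0.061, v=0.889, θ₁=0.003, ω₁=-1.071, θ₂=0.075, ω₂=0.138, θ₃=0.144, ω₃=0.155
apply F[7]=+10.000 → step 8: x=0.080, v=1.027, θ₁=-0.021, ω₁=-1.298, θ₂=0.079, ω₂=0.222, θ₃=0.147, ω₃=0.175
apply F[8]=-10.000 → step 9: x=0.099, v=0.896, θ₁=-0.046, ω₁=-1.253, θ₂=0.084, ω₂=0.335, θ₃=0.151, ω₃=0.194
apply F[9]=-10.000 → step 10: x=0.116, v=0.768, θ₁=-0.071, ω₁=-1.241, θ₂=0.092, ω₂=0.480, θ₃=0.155, ω₃=0.211
apply F[10]=-10.000 → step 11: x=0.130, v=0.644, θ₁=-0.096, ω₁=-1.258, θ₂=0.104, ω₂=0.653, θ₃=0.159, ω₃=0.227
apply F[11]=-10.000 → step 12: x=0.142, v=0.523, θ₁=-0.122, ω₁=-1.298, θ₂=0.119, ω₂=0.849, θ₃=0.164, ω₃=0.239
apply F[12]=-10.000 → step 13: x=0.151, v=0.404, θ₁=-0.148, ω₁=-1.355, θ₂=0.138, ω₂=1.063, θ₃=0.169, ω₃=0.247
apply F[13]=-10.000 → step 14: x=0.158, v=0.286, θ₁=-0.176, ω₁=-1.420, θ₂=0.161, ω₂=1.286, θ₃=0.174, ω₃=0.251
apply F[14]=-10.000 → step 15: x=0.163, v=0.167, θ₁=-0.205, ω₁=-1.484, θ₂=0.189, ω₂=1.511, θ₃=0.179, ω₃=0.251
apply F[15]=-10.000 → step 16: x=0.165, v=0.048, θ₁=-0.235, ω₁=-1.540, θ₂=0.222, ω₂=1.729, θ₃=0.184, ω₃=0.249
apply F[16]=-10.000 → step 17: x=0.164, v=-0.071, θ₁=-0.267, ω₁=-1.581, θ₂=0.258, ω₂=1.937, θ₃=0.189, ω₃=0.244
apply F[17]=-10.000 → step 18: x=0.162, v=-0.192, θ₁=-0.298, ω₁=-1.605, θ₂=0.299, ω₂=2.133, θ₃=0.194, ω₃=0.239
apply F[18]=-10.000 → step 19: x=0.157, v=-0.315, θ₁=-0.331, ω₁=-1.611, θ₂=0.343, ω₂=2.316, θ₃=0.198, ω₃=0.234
apply F[19]=-10.000 → step 20: x=0.149, v=-0.438, θ₁=-0.363, ω₁=-1.599, θ₂=0.392, ω₂=2.490, θ₃=0.203, ω₃=0.231
apply F[20]=-10.000 → step 21: x=0.139, v=-0.561, θ₁=-0.395, ω₁=-1.568, θ₂=0.443, ω₂=2.656, θ₃=0.208, ω₃=0.229
apply F[21]=-10.000 → step 22: x=0.127, v=-0.685, θ₁=-0.425, ω₁=-1.519, θ₂=0.498, ω₂=2.818, θ₃=0.212, ω₃=0.230
apply F[22]=-10.000 → step 23: x=0.112, v=-0.808, θ₁=-0.455, ω₁=-1.452, θ₂=0.556, ω₂=2.979, θ₃=0.217, ω₃=0.235
apply F[23]=-10.000 → step 24: x=0.094, v=-0.932, θ₁=-0.483, ω₁=-1.367, θ₂=0.617, ω₂=3.143, θ₃=0.222, ω₃=0.244
apply F[24]=-10.000 → step 25: x=0.075, v=-1.054, θ₁=-0.510, ω₁=-1.261, θ₂=0.682, ω₂=3.312, θ₃=0.227, ω₃=0.258
apply F[25]=-10.000 → step 26: x=0.052, v=-1.176, θ₁=-0.534, ω₁=-1.132, θ₂=0.750, ω₂=3.491, θ₃=0.232, ω₃=0.278
apply F[26]=-10.000 → step 27: x=0.028, v=-1.296, θ₁=-0.555, ω₁=-0.979, θ₂=0.821, ω₂=3.681, θ₃=0.238, ω₃=0.306
apply F[27]=-10.000 → step 28: x=0.000, v=-1.414, θ₁=-0.573, ω₁=-0.796, θ₂=0.897, ω₂=3.888, θ₃=0.244, ω₃=0.344
apply F[28]=-10.000 → step 29: x=-0.029, v=-1.530, θ₁=-0.586, ω₁=-0.580, θ₂=0.977, ω₂=4.115, θ₃=0.252, ω₃=0.394
apply F[29]=-10.000 → step 30: x=-0.061, v=-1.643, θ₁=-0.596, ω₁=-0.324, θ₂=1.062, ω₂=4.367, θ₃=0.260, ω₃=0.459
apply F[30]=-10.000 → step 31: x=-0.095, v=-1.753, θ₁=-0.599, ω₁=-0.022, θ₂=1.152, ω₂=4.647, θ₃=0.270, ω₃=0.543
apply F[31]=-10.000 → step 32: x=-0.131, v=-1.858, θ₁=-0.596, ω₁=0.335, θ₂=1.248, ω₂=4.962, θ₃=0.282, ω₃=0.651
apply F[32]=-10.000 → step 33: x=-0.169, v=-1.960, θ₁=-0.585, ω₁=0.756, θ₂=1.350, ω₂=5.315, θ₃=0.296, ω₃=0.789
apply F[33]=-10.000 → step 34: x=-0.209, v=-2.056, θ₁=-0.565, ω₁=1.249, θ₂=1.461, ω₂=5.711, θ₃=0.314, ω₃=0.963
apply F[34]=-10.000 → step 35: x=-0.251, v=-2.148, θ₁=-0.535, ω₁=1.823, θ₂=1.579, ω₂=6.151, θ₃=0.335, ω₃=1.183
Max |angle| over trajectory = 1.579 rad = 90.5°.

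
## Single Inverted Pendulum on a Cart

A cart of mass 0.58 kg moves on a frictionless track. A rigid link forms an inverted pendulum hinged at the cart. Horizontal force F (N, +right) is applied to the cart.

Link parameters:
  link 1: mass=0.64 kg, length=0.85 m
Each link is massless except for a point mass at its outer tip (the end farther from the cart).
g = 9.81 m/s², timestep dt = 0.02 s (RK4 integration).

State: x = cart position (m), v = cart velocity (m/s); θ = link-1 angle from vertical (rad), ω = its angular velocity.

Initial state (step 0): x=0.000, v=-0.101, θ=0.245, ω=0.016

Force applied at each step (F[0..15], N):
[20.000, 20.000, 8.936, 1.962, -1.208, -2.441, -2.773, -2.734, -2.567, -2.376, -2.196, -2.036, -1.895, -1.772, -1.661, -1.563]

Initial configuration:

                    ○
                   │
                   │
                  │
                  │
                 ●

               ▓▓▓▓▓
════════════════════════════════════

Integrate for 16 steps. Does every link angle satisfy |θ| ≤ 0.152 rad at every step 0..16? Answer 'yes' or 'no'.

apply F[0]=+20.000 → step 1: x=0.004, v=0.500, θ=0.239, ω=-0.615
apply F[1]=+20.000 → step 2: x=0.020, v=1.110, θ=0.220, ω=-1.261
apply F[2]=+8.936 → step 3: x=0.045, v=1.370, θ=0.193, ω=-1.513
apply F[3]=+1.962 → step 4: x=0.073, v=1.407, θ=0.162, ω=-1.514
apply F[4]=-1.208 → step 5: x=0.100, v=1.341, θ=0.133, ω=-1.404
apply F[5]=-2.441 → step 6: x=0.126, v=1.237, θ=0.107, ω=-1.254
apply F[6]=-2.773 → step 7: x=0.149, v=1.124, θ=0.083, ω=-1.101
apply F[7]=-2.734 → step 8: x=0.171, v=1.016, θ=0.063, ω=-0.958
apply F[8]=-2.567 → step 9: x=0.190, v=0.918, θ=0.045, ω=-0.829
apply F[9]=-2.376 → step 10: x=0.208, v=0.828, θ=0.029, ω=-0.716
apply F[10]=-2.196 → step 11: x=0.223, v=0.748, θ=0.016, ω=-0.616
apply F[11]=-2.036 → step 12: x=0.238, v=0.676, θ=0.004, ω=-0.529
apply F[12]=-1.895 → step 13: x=0.250, v=0.610, θ=-0.005, ω=-0.452
apply F[13]=-1.772 → step 14: x=0.262, v=0.551, θ=-0.014, ω=-0.385
apply F[14]=-1.661 → step 15: x=0.273, v=0.498, θ=-0.021, ω=-0.326
apply F[15]=-1.563 → step 16: x=0.282, v=0.449, θ=-0.027, ω=-0.274
Max |angle| over trajectory = 0.245 rad; bound = 0.152 → exceeded.

Answer: no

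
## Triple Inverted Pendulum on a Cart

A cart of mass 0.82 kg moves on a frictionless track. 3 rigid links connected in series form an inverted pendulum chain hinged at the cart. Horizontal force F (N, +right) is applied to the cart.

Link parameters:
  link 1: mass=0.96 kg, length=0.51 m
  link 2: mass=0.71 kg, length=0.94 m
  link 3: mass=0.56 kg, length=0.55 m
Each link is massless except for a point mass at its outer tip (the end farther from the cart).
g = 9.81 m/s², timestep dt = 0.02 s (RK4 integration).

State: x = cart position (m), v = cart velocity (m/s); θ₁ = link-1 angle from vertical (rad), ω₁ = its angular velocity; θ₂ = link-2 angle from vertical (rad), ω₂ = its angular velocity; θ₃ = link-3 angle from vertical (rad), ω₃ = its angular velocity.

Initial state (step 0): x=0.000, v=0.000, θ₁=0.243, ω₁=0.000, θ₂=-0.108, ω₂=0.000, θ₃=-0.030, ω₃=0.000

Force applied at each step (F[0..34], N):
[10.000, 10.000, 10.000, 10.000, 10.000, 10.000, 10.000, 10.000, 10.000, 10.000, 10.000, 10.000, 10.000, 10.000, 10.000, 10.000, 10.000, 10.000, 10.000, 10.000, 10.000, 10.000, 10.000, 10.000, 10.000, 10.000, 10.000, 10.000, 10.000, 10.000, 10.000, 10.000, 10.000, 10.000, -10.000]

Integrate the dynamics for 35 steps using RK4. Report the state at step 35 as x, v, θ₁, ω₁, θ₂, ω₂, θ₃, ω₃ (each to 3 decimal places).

apply F[0]=+10.000 → step 1: x=0.001, v=0.120, θ₁=0.243, ω₁=0.022, θ₂=-0.110, ω₂=-0.173, θ₃=-0.030, ω₃=0.045
apply F[1]=+10.000 → step 2: x=0.005, v=0.241, θ₁=0.244, ω₁=0.044, θ₂=-0.115, ω₂=-0.347, θ₃=-0.028, ω₃=0.093
apply F[2]=+10.000 → step 3: x=0.011, v=0.362, θ₁=0.245, ω₁=0.064, θ₂=-0.124, ω₂=-0.523, θ₃=-0.026, ω₃=0.144
apply F[3]=+10.000 → step 4: x=0.019, v=0.485, θ₁=0.246, ω₁=0.082, θ₂=-0.136, ω₂=-0.703, θ₃=-0.022, ω₃=0.201
apply F[4]=+10.000 → step 5: x=0.030, v=0.610, θ₁=0.248, ω₁=0.097, θ₂=-0.152, ω₂=-0.888, θ₃=-0.018, ω₃=0.264
apply F[5]=+10.000 → step 6: x=0.044, v=0.737, θ₁=0.250, ω₁=0.105, θ₂=-0.171, ω₂=-1.078, θ₃=-0.012, ω₃=0.336
apply F[6]=+10.000 → step 7: x=0.060, v=0.868, θ₁=0.252, ω₁=0.105, θ₂=-0.195, ω₂=-1.272, θ₃=-0.004, ω₃=0.414
apply F[7]=+10.000 → step 8: x=0.078, v=1.002, θ₁=0.254, ω₁=0.092, θ₂=-0.222, ω₂=-1.470, θ₃=0.005, ω₃=0.499
apply F[8]=+10.000 → step 9: x=0.100, v=1.141, θ₁=0.256, ω₁=0.063, θ₂=-0.254, ω₂=-1.670, θ₃=0.016, ω₃=0.588
apply F[9]=+10.000 → step 10: x=0.124, v=1.285, θ₁=0.257, ω₁=0.013, θ₂=-0.289, ω₂=-1.872, θ₃=0.028, ω₃=0.678
apply F[10]=+10.000 → step 11: x=0.151, v=1.435, θ₁=0.256, ω₁=-0.063, θ₂=-0.329, ω₂=-2.073, θ₃=0.043, ω₃=0.765
apply F[11]=+10.000 → step 12: x=0.182, v=1.591, θ₁=0.254, ω₁=-0.170, θ₂=-0.372, ω₂=-2.270, θ₃=0.059, ω₃=0.844
apply F[12]=+10.000 → step 13: x=0.215, v=1.753, θ₁=0.249, ω₁=-0.312, θ₂=-0.419, ω₂=-2.462, θ₃=0.077, ω₃=0.911
apply F[13]=+10.000 → step 14: x=0.252, v=1.923, θ₁=0.241, ω₁=-0.493, θ₂=-0.470, ω₂=-2.646, θ₃=0.095, ω₃=0.959
apply F[14]=+10.000 → step 15: x=0.292, v=2.101, θ₁=0.229, ω₁=-0.718, θ₂=-0.525, ω₂=-2.821, θ₃=0.115, ω₃=0.984
apply F[15]=+10.000 → step 16: x=0.336, v=2.287, θ₁=0.212, ω₁=-0.991, θ₂=-0.583, ω₂=-2.985, θ₃=0.134, ω₃=0.982
apply F[16]=+10.000 → step 17: x=0.384, v=2.483, θ₁=0.189, ω₁=-1.318, θ₂=-0.644, ω₂=-3.134, θ₃=0.154, ω₃=0.950
apply F[17]=+10.000 → step 18: x=0.435, v=2.690, θ₁=0.159, ω₁=-1.704, θ₂=-0.708, ω₂=-3.265, θ₃=0.172, ω₃=0.883
apply F[18]=+10.000 → step 19: x=0.491, v=2.909, θ₁=0.121, ω₁=-2.153, θ₂=-0.775, ω₂=-3.372, θ₃=0.189, ω₃=0.781
apply F[19]=+10.000 → step 20: x=0.552, v=3.139, θ₁=0.073, ω₁=-2.670, θ₂=-0.843, ω₂=-3.448, θ₃=0.203, ω₃=0.640
apply F[20]=+10.000 → step 21: x=0.617, v=3.379, θ₁=0.013, ω₁=-3.255, θ₂=-0.912, ω₂=-3.481, θ₃=0.214, ω₃=0.457
apply F[21]=+10.000 → step 22: x=0.687, v=3.623, θ₁=-0.058, ω₁=-3.898, θ₂=-0.982, ω₂=-3.457, θ₃=0.221, ω₃=0.230
apply F[22]=+10.000 → step 23: x=0.762, v=3.856, θ₁=-0.143, ω₁=-4.575, θ₂=-1.050, ω₂=-3.364, θ₃=0.223, ω₃=-0.045
apply F[23]=+10.000 → step 24: x=0.841, v=4.060, θ₁=-0.241, ω₁=-5.248, θ₂=-1.116, ω₂=-3.195, θ₃=0.219, ω₃=-0.368
apply F[24]=+10.000 → step 25: x=0.924, v=4.209, θ₁=-0.352, ω₁=-5.869, θ₂=-1.178, ω₂=-2.955, θ₃=0.208, ω₃=-0.739
apply F[25]=+10.000 → step 26: x=1.009, v=4.286, θ₁=-0.475, ω₁=-6.399, θ₂=-1.234, ω₂=-2.664, θ₃=0.189, ω₃=-1.153
apply F[26]=+10.000 → step 27: x=1.095, v=4.280, θ₁=-0.608, ω₁=-6.826, θ₂=-1.284, ω₂=-2.349, θ₃=0.162, ω₃=-1.602
apply F[27]=+10.000 → step 28: x=1.179, v=4.194, θ₁=-0.748, ω₁=-7.161, θ₂=-1.328, ω₂=-2.035, θ₃=0.125, ω₃=-2.077
apply F[28]=+10.000 → step 29: x=1.262, v=4.036, θ₁=-0.894, ω₁=-7.432, θ₂=-1.366, ω₂=-1.741, θ₃=0.078, ω₃=-2.572
apply F[29]=+10.000 → step 30: x=1.340, v=3.815, θ₁=-1.045, ω₁=-7.671, θ₂=-1.398, ω₂=-1.476, θ₃=0.022, ω₃=-3.088
apply F[30]=+10.000 → step 31: x=1.414, v=3.537, θ₁=-1.200, ω₁=-7.906, θ₂=-1.425, ω₂=-1.245, θ₃=-0.045, ω₃=-3.626
apply F[31]=+10.000 → step 32: x=1.482, v=3.203, θ₁=-1.361, ω₁=-8.160, θ₂=-1.448, ω₂=-1.051, θ₃=-0.123, ω₃=-4.193
apply F[32]=+10.000 → step 33: x=1.542, v=2.812, θ₁=-1.527, ω₁=-8.452, θ₂=-1.467, ω₂=-0.900, θ₃=-0.213, ω₃=-4.799
apply F[33]=+10.000 → step 34: x=1.594, v=2.359, θ₁=-1.699, ω₁=-8.798, θ₂=-1.484, ω₂=-0.801, θ₃=-0.316, ω₃=-5.454
apply F[34]=-10.000 → step 35: x=1.634, v=1.663, θ₁=-1.881, ω₁=-9.353, θ₂=-1.499, ω₂=-0.726, θ₃=-0.429, ω₃=-5.906

Answer: x=1.634, v=1.663, θ₁=-1.881, ω₁=-9.353, θ₂=-1.499, ω₂=-0.726, θ₃=-0.429, ω₃=-5.906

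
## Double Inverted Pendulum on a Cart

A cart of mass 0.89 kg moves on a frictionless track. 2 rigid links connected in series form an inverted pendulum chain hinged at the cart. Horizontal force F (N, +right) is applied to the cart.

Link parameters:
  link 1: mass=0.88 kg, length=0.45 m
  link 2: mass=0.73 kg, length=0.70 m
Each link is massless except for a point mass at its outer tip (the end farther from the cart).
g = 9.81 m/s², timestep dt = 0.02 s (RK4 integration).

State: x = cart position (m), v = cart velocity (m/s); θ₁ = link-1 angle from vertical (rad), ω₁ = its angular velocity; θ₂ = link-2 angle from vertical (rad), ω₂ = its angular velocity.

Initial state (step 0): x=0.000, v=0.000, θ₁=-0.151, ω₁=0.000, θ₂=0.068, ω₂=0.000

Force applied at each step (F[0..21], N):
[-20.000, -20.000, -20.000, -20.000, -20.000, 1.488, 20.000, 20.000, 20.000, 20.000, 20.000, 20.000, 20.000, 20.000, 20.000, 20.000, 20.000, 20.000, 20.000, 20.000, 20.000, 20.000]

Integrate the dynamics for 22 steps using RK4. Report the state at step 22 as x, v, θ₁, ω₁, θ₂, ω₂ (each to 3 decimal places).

apply F[0]=-20.000 → step 1: x=-0.004, v=-0.385, θ₁=-0.144, ω₁=0.688, θ₂=0.069, ω₂=0.135
apply F[1]=-20.000 → step 2: x=-0.015, v=-0.779, θ₁=-0.123, ω₁=1.412, θ₂=0.073, ω₂=0.258
apply F[2]=-20.000 → step 3: x=-0.035, v=-1.189, θ₁=-0.087, ω₁=2.206, θ₂=0.080, ω₂=0.354
apply F[3]=-20.000 → step 4: x=-0.063, v=-1.620, θ₁=-0.034, ω₁=3.094, θ₂=0.087, ω₂=0.414
apply F[4]=-20.000 → step 5: x=-0.100, v=-2.069, θ₁=0.037, ω₁=4.076, θ₂=0.096, ω₂=0.434
apply F[5]=+1.488 → step 6: x=-0.141, v=-2.042, θ₁=0.118, ω₁=4.049, θ₂=0.105, ω₂=0.437
apply F[6]=+20.000 → step 7: x=-0.178, v=-1.632, θ₁=0.191, ω₁=3.229, θ₂=0.113, ω₂=0.419
apply F[7]=+20.000 → step 8: x=-0.207, v=-1.260, θ₁=0.249, ω₁=2.555, θ₂=0.121, ω₂=0.366
apply F[8]=+20.000 → step 9: x=-0.228, v=-0.922, θ₁=0.294, ω₁=2.010, θ₂=0.128, ω₂=0.278
apply F[9]=+20.000 → step 10: x=-0.244, v=-0.610, θ₁=0.330, ω₁=1.565, θ₂=0.132, ω₂=0.160
apply F[10]=+20.000 → step 11: x=-0.253, v=-0.317, θ₁=0.357, ω₁=1.196, θ₂=0.134, ω₂=0.020
apply F[11]=+20.000 → step 12: x=-0.256, v=-0.038, θ₁=0.378, ω₁=0.884, θ₂=0.133, ω₂=-0.139
apply F[12]=+20.000 → step 13: x=-0.255, v=0.232, θ₁=0.393, ω₁=0.611, θ₂=0.128, ω₂=-0.313
apply F[13]=+20.000 → step 14: x=-0.247, v=0.496, θ₁=0.402, ω₁=0.364, θ₂=0.120, ω₂=-0.500
apply F[14]=+20.000 → step 15: x=-0.235, v=0.758, θ₁=0.407, ω₁=0.133, θ₂=0.108, ω₂=-0.697
apply F[15]=+20.000 → step 16: x=-0.217, v=1.021, θ₁=0.408, ω₁=-0.094, θ₂=0.092, ω₂=-0.903
apply F[16]=+20.000 → step 17: x=-0.194, v=1.286, θ₁=0.404, ω₁=-0.326, θ₂=0.072, ω₂=-1.117
apply F[17]=+20.000 → step 18: x=-0.165, v=1.558, θ₁=0.395, ω₁=-0.574, θ₂=0.047, ω₂=-1.336
apply F[18]=+20.000 → step 19: x=-0.131, v=1.839, θ₁=0.380, ω₁=-0.849, θ₂=0.018, ω₂=-1.560
apply F[19]=+20.000 → step 20: x=-0.092, v=2.133, θ₁=0.360, ω₁=-1.166, θ₂=-0.015, ω₂=-1.784
apply F[20]=+20.000 → step 21: x=-0.046, v=2.442, θ₁=0.333, ω₁=-1.539, θ₂=-0.053, ω₂=-2.004
apply F[21]=+20.000 → step 22: x=0.006, v=2.773, θ₁=0.298, ω₁=-1.990, θ₂=-0.095, ω₂=-2.213

Answer: x=0.006, v=2.773, θ₁=0.298, ω₁=-1.990, θ₂=-0.095, ω₂=-2.213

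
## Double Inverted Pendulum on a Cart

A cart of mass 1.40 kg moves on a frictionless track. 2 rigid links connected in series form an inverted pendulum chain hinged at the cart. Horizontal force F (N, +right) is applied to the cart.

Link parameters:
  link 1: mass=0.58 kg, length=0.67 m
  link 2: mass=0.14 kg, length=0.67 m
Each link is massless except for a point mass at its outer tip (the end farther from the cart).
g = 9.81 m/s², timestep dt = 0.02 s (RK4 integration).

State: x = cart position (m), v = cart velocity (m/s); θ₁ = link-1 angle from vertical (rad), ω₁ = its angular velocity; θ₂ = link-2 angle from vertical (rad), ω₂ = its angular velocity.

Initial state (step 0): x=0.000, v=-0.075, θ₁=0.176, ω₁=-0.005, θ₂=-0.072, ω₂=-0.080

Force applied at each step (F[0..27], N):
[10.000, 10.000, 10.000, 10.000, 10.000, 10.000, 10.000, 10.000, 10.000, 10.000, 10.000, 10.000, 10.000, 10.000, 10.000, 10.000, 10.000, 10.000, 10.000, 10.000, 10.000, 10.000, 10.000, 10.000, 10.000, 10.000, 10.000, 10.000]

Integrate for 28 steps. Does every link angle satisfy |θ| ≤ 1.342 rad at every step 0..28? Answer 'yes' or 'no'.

apply F[0]=+10.000 → step 1: x=-0.000, v=0.049, θ₁=0.175, ω₁=-0.118, θ₂=-0.075, ω₂=-0.177
apply F[1]=+10.000 → step 2: x=0.002, v=0.173, θ₁=0.171, ω₁=-0.232, θ₂=-0.079, ω₂=-0.273
apply F[2]=+10.000 → step 3: x=0.007, v=0.298, θ₁=0.165, ω₁=-0.348, θ₂=-0.085, ω₂=-0.370
apply F[3]=+10.000 → step 4: x=0.014, v=0.423, θ₁=0.157, ω₁=-0.468, θ₂=-0.094, ω₂=-0.465
apply F[4]=+10.000 → step 5: x=0.024, v=0.550, θ₁=0.147, ω₁=-0.593, θ₂=-0.104, ω₂=-0.560
apply F[5]=+10.000 → step 6: x=0.036, v=0.678, θ₁=0.134, ω₁=-0.725, θ₂=-0.116, ω₂=-0.653
apply F[6]=+10.000 → step 7: x=0.051, v=0.809, θ₁=0.118, ω₁=-0.864, θ₂=-0.130, ω₂=-0.744
apply F[7]=+10.000 → step 8: x=0.068, v=0.941, θ₁=0.099, ω₁=-1.012, θ₂=-0.146, ω₂=-0.831
apply F[8]=+10.000 → step 9: x=0.088, v=1.075, θ₁=0.077, ω₁=-1.171, θ₂=-0.163, ω₂=-0.914
apply F[9]=+10.000 → step 10: x=0.111, v=1.212, θ₁=0.052, ω₁=-1.342, θ₂=-0.182, ω₂=-0.992
apply F[10]=+10.000 → step 11: x=0.137, v=1.351, θ₁=0.023, ω₁=-1.526, θ₂=-0.203, ω₂=-1.064
apply F[11]=+10.000 → step 12: x=0.165, v=1.494, θ₁=-0.009, ω₁=-1.725, θ₂=-0.225, ω₂=-1.128
apply F[12]=+10.000 → step 13: x=0.197, v=1.638, θ₁=-0.046, ω₁=-1.940, θ₂=-0.248, ω₂=-1.182
apply F[13]=+10.000 → step 14: x=0.231, v=1.786, θ₁=-0.087, ω₁=-2.171, θ₂=-0.272, ω₂=-1.227
apply F[14]=+10.000 → step 15: x=0.268, v=1.934, θ₁=-0.133, ω₁=-2.418, θ₂=-0.297, ω₂=-1.261
apply F[15]=+10.000 → step 16: x=0.308, v=2.083, θ₁=-0.184, ω₁=-2.680, θ₂=-0.323, ω₂=-1.283
apply F[16]=+10.000 → step 17: x=0.351, v=2.231, θ₁=-0.240, ω₁=-2.957, θ₂=-0.348, ω₂=-1.294
apply F[17]=+10.000 → step 18: x=0.397, v=2.377, θ₁=-0.302, ω₁=-3.244, θ₂=-0.374, ω₂=-1.297
apply F[18]=+10.000 → step 19: x=0.446, v=2.516, θ₁=-0.370, ω₁=-3.537, θ₂=-0.400, ω₂=-1.296
apply F[19]=+10.000 → step 20: x=0.498, v=2.647, θ₁=-0.443, ω₁=-3.833, θ₂=-0.426, ω₂=-1.295
apply F[20]=+10.000 → step 21: x=0.552, v=2.766, θ₁=-0.523, ω₁=-4.124, θ₂=-0.452, ω₂=-1.304
apply F[21]=+10.000 → step 22: x=0.609, v=2.871, θ₁=-0.608, ω₁=-4.407, θ₂=-0.478, ω₂=-1.330
apply F[22]=+10.000 → step 23: x=0.667, v=2.958, θ₁=-0.699, ω₁=-4.677, θ₂=-0.505, ω₂=-1.383
apply F[23]=+10.000 → step 24: x=0.727, v=3.026, θ₁=-0.795, ω₁=-4.932, θ₂=-0.534, ω₂=-1.473
apply F[24]=+10.000 → step 25: x=0.788, v=3.074, θ₁=-0.896, ω₁=-5.170, θ₂=-0.565, ω₂=-1.607
apply F[25]=+10.000 → step 26: x=0.850, v=3.100, θ₁=-1.002, ω₁=-5.394, θ₂=-0.599, ω₂=-1.793
apply F[26]=+10.000 → step 27: x=0.912, v=3.105, θ₁=-1.112, ω₁=-5.603, θ₂=-0.637, ω₂=-2.037
apply F[27]=+10.000 → step 28: x=0.974, v=3.088, θ₁=-1.226, ω₁=-5.803, θ₂=-0.680, ω₂=-2.341
Max |angle| over trajectory = 1.226 rad; bound = 1.342 → within bound.

Answer: yes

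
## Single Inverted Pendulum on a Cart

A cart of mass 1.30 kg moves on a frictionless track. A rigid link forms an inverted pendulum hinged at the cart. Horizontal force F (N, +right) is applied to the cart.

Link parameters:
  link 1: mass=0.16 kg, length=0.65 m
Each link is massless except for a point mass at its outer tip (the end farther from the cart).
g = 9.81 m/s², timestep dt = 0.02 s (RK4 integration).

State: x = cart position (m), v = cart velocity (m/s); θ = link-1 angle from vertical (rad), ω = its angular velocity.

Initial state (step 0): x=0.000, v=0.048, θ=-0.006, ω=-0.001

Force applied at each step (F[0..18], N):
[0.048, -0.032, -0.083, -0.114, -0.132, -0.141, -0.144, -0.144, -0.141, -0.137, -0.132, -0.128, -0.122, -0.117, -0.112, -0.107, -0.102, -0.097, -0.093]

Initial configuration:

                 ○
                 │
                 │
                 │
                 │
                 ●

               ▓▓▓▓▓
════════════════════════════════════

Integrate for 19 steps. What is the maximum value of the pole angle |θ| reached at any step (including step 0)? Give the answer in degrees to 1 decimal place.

apply F[0]=+0.048 → step 1: x=0.001, v=0.049, θ=-0.006, ω=-0.004
apply F[1]=-0.032 → step 2: x=0.002, v=0.049, θ=-0.006, ω=-0.005
apply F[2]=-0.083 → step 3: x=0.003, v=0.047, θ=-0.006, ω=-0.006
apply F[3]=-0.114 → step 4: x=0.004, v=0.046, θ=-0.006, ω=-0.005
apply F[4]=-0.132 → step 5: x=0.005, v=0.044, θ=-0.006, ω=-0.004
apply F[5]=-0.141 → step 6: x=0.006, v=0.042, θ=-0.007, ω=-0.003
apply F[6]=-0.144 → step 7: x=0.006, v=0.040, θ=-0.007, ω=-0.002
apply F[7]=-0.144 → step 8: x=0.007, v=0.038, θ=-0.007, ω=-0.001
apply F[8]=-0.141 → step 9: x=0.008, v=0.036, θ=-0.007, ω=0.000
apply F[9]=-0.137 → step 10: x=0.009, v=0.034, θ=-0.007, ω=0.001
apply F[10]=-0.132 → step 11: x=0.009, v=0.032, θ=-0.007, ω=0.002
apply F[11]=-0.128 → step 12: x=0.010, v=0.030, θ=-0.006, ω=0.003
apply F[12]=-0.122 → step 13: x=0.010, v=0.028, θ=-0.006, ω=0.004
apply F[13]=-0.117 → step 14: x=0.011, v=0.027, θ=-0.006, ω=0.005
apply F[14]=-0.112 → step 15: x=0.012, v=0.025, θ=-0.006, ω=0.005
apply F[15]=-0.107 → step 16: x=0.012, v=0.024, θ=-0.006, ω=0.005
apply F[16]=-0.102 → step 17: x=0.013, v=0.022, θ=-0.006, ω=0.006
apply F[17]=-0.097 → step 18: x=0.013, v=0.021, θ=-0.006, ω=0.006
apply F[18]=-0.093 → step 19: x=0.013, v=0.020, θ=-0.006, ω=0.006
Max |angle| over trajectory = 0.007 rad = 0.4°.

Answer: 0.4°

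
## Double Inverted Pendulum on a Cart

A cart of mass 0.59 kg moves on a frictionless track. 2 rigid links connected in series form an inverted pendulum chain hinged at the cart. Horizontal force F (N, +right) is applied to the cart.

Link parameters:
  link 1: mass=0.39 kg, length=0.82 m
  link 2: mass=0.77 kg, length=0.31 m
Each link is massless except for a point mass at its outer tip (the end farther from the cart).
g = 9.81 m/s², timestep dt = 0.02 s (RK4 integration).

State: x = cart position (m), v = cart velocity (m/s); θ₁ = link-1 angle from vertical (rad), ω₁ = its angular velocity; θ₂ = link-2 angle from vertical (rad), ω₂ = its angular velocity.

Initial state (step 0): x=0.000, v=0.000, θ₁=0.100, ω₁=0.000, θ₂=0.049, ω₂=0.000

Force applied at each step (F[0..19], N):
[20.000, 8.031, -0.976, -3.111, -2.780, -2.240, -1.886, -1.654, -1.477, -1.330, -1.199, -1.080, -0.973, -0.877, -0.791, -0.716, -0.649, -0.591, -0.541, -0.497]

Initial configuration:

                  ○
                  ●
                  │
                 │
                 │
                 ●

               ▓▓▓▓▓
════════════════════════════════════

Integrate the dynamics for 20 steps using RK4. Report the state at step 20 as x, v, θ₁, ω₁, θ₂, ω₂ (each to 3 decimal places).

apply F[0]=+20.000 → step 1: x=0.006, v=0.630, θ₁=0.093, ω₁=-0.711, θ₂=0.048, ω₂=-0.119
apply F[1]=+8.031 → step 2: x=0.021, v=0.868, θ₁=0.076, ω₁=-0.961, θ₂=0.045, ω₂=-0.195
apply F[2]=-0.976 → step 3: x=0.038, v=0.811, θ₁=0.058, ω₁=-0.866, θ₂=0.040, ω₂=-0.236
apply F[3]=-3.111 → step 4: x=0.053, v=0.688, θ₁=0.042, ω₁=-0.699, θ₂=0.035, ω₂=-0.257
apply F[4]=-2.780 → step 5: x=0.066, v=0.581, θ₁=0.030, ω₁=-0.558, θ₂=0.030, ω₂=-0.263
apply F[5]=-2.240 → step 6: x=0.076, v=0.496, θ₁=0.020, ω₁=-0.450, θ₂=0.025, ω₂=-0.257
apply F[6]=-1.886 → step 7: x=0.086, v=0.426, θ₁=0.012, ω₁=-0.364, θ₂=0.020, ω₂=-0.245
apply F[7]=-1.654 → step 8: x=0.094, v=0.367, θ₁=0.005, ω₁=-0.294, θ₂=0.015, ω₂=-0.228
apply F[8]=-1.477 → step 9: x=0.100, v=0.316, θ₁=-0.000, ω₁=-0.237, θ₂=0.011, ω₂=-0.208
apply F[9]=-1.330 → step 10: x=0.106, v=0.272, θ₁=-0.005, ω₁=-0.189, θ₂=0.007, ω₂=-0.187
apply F[10]=-1.199 → step 11: x=0.111, v=0.234, θ₁=-0.008, ω₁=-0.149, θ₂=0.003, ω₂=-0.166
apply F[11]=-1.080 → step 12: x=0.116, v=0.201, θ₁=-0.011, ω₁=-0.116, θ₂=0.000, ω₂=-0.145
apply F[12]=-0.973 → step 13: x=0.119, v=0.172, θ₁=-0.013, ω₁=-0.089, θ₂=-0.003, ω₂=-0.126
apply F[13]=-0.877 → step 14: x=0.123, v=0.147, θ₁=-0.014, ω₁=-0.067, θ₂=-0.005, ω₂=-0.108
apply F[14]=-0.791 → step 15: x=0.125, v=0.126, θ₁=-0.015, ω₁=-0.049, θ₂=-0.007, ω₂=-0.091
apply F[15]=-0.716 → step 16: x=0.128, v=0.108, θ₁=-0.016, ω₁=-0.034, θ₂=-0.009, ω₂=-0.076
apply F[16]=-0.649 → step 17: x=0.130, v=0.092, θ₁=-0.017, ω₁=-0.022, θ₂=-0.010, ω₂=-0.063
apply F[17]=-0.591 → step 18: x=0.131, v=0.079, θ₁=-0.017, ω₁=-0.013, θ₂=-0.011, ω₂=-0.051
apply F[18]=-0.541 → step 19: x=0.133, v=0.067, θ₁=-0.017, ω₁=-0.005, θ₂=-0.012, ω₂=-0.040
apply F[19]=-0.497 → step 20: x=0.134, v=0.057, θ₁=-0.017, ω₁=0.001, θ₂=-0.013, ω₂=-0.031

Answer: x=0.134, v=0.057, θ₁=-0.017, ω₁=0.001, θ₂=-0.013, ω₂=-0.031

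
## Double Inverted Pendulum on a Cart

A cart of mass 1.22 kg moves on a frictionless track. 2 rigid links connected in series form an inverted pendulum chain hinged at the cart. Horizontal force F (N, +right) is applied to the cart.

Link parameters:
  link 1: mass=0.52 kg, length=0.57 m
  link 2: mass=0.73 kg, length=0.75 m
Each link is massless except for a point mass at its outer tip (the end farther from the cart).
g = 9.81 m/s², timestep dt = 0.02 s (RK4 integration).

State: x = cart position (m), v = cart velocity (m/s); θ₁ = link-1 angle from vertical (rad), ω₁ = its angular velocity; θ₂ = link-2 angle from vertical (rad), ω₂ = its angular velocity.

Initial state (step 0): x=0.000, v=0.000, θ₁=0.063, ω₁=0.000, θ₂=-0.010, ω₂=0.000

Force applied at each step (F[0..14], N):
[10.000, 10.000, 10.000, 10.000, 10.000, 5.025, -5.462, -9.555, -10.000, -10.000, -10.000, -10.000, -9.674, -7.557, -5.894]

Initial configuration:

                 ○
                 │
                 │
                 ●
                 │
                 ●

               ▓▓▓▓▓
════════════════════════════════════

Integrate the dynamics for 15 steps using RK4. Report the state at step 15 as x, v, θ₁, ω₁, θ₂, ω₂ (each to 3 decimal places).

apply F[0]=+10.000 → step 1: x=0.002, v=0.151, θ₁=0.061, ω₁=-0.207, θ₂=-0.010, ω₂=-0.047
apply F[1]=+10.000 → step 2: x=0.006, v=0.303, θ₁=0.055, ω₁=-0.418, θ₂=-0.012, ω₂=-0.092
apply F[2]=+10.000 → step 3: x=0.014, v=0.457, θ₁=0.044, ω₁=-0.640, θ₂=-0.014, ω₂=-0.132
apply F[3]=+10.000 → step 4: x=0.024, v=0.613, θ₁=0.029, ω₁=-0.877, θ₂=-0.017, ω₂=-0.165
apply F[4]=+10.000 → step 5: x=0.038, v=0.773, θ₁=0.009, ω₁=-1.133, θ₂=-0.021, ω₂=-0.188
apply F[5]=+5.025 → step 6: x=0.054, v=0.856, θ₁=-0.015, ω₁=-1.271, θ₂=-0.025, ω₂=-0.199
apply F[6]=-5.462 → step 7: x=0.071, v=0.772, θ₁=-0.039, ω₁=-1.133, θ₂=-0.029, ω₂=-0.199
apply F[7]=-9.555 → step 8: x=0.085, v=0.625, θ₁=-0.059, ω₁=-0.901, θ₂=-0.032, ω₂=-0.187
apply F[8]=-10.000 → step 9: x=0.096, v=0.475, θ₁=-0.075, ω₁=-0.678, θ₂=-0.036, ω₂=-0.166
apply F[9]=-10.000 → step 10: x=0.104, v=0.328, θ₁=-0.087, ω₁=-0.470, θ₂=-0.039, ω₂=-0.137
apply F[10]=-10.000 → step 11: x=0.109, v=0.183, θ₁=-0.094, ω₁=-0.274, θ₂=-0.041, ω₂=-0.104
apply F[11]=-10.000 → step 12: x=0.111, v=0.039, θ₁=-0.098, ω₁=-0.084, θ₂=-0.043, ω₂=-0.068
apply F[12]=-9.674 → step 13: x=0.110, v=-0.099, θ₁=-0.097, ω₁=0.095, θ₂=-0.044, ω₂=-0.032
apply F[13]=-7.557 → step 14: x=0.107, v=-0.202, θ₁=-0.094, ω₁=0.218, θ₂=-0.044, ω₂=0.002
apply F[14]=-5.894 → step 15: x=0.103, v=-0.280, θ₁=-0.089, ω₁=0.298, θ₂=-0.044, ω₂=0.032

Answer: x=0.103, v=-0.280, θ₁=-0.089, ω₁=0.298, θ₂=-0.044, ω₂=0.032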